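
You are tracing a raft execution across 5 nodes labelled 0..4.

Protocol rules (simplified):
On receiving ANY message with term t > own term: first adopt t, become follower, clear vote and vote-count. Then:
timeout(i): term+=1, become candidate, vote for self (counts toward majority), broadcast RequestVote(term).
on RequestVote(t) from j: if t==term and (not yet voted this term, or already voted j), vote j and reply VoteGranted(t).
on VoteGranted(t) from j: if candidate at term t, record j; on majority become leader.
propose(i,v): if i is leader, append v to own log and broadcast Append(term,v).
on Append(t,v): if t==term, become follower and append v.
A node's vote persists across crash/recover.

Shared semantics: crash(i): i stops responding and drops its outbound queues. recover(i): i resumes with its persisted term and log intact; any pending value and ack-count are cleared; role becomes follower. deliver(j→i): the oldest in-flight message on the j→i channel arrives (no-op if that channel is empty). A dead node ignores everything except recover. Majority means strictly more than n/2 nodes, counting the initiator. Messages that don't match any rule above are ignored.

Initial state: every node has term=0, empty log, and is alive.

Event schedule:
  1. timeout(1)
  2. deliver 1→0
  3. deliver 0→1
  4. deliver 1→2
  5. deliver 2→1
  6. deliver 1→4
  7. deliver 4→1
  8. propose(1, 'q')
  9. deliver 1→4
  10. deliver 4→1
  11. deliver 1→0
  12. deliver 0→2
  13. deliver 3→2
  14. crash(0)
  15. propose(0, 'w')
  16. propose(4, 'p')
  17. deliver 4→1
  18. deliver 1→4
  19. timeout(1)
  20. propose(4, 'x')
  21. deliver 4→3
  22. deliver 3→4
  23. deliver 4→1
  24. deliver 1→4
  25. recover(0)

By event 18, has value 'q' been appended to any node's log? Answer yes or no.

yes

step 1 timeout(1): 1={cand,t=1,log=-}
step 2 deliver 1→0: 0={foll,t=1,log=-}
step 3 deliver 0→1: —
step 4 deliver 1→2: 2={foll,t=1,log=-}
step 5 deliver 2→1: 1={lead,t=1,log=-}
step 6 deliver 1→4: 4={foll,t=1,log=-}
step 7 deliver 4→1: —
step 8 propose(1,'q'): 1={lead,t=1,log=q}
step 9 deliver 1→4: 4={foll,t=1,log=q}
step 10 deliver 4→1: —
step 11 deliver 1→0: 0={foll,t=1,log=q}
step 12 deliver 0→2: —
step 13 deliver 3→2: —
step 14 crash(0): 0={✗foll,t=1,log=q}
step 15 propose(0,'w'): —
step 16 propose(4,'p'): —
step 17 deliver 4→1: —
step 18 deliver 1→4: —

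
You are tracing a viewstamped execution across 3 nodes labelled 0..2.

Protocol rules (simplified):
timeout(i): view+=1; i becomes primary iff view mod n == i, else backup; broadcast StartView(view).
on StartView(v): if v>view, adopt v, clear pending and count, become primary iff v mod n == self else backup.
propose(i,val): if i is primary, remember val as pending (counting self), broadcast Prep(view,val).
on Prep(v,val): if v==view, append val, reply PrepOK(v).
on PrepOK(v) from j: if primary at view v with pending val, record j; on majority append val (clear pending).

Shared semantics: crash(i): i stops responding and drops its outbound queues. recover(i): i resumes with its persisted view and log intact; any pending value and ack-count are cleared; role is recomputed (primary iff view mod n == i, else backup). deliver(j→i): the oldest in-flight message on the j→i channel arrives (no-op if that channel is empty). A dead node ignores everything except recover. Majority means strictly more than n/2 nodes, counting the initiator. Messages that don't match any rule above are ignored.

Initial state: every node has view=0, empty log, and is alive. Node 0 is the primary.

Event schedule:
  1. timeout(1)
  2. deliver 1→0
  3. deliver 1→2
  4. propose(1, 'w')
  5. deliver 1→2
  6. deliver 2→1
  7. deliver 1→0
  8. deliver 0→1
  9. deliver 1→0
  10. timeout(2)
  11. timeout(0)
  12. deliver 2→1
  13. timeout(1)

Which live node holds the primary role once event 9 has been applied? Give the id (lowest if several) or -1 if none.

1

step 1 timeout(1): 1={prim,v=1,log=-}
step 2 deliver 1→0: 0={back,v=1,log=-}
step 3 deliver 1→2: 2={back,v=1,log=-}
step 4 propose(1,'w'): —
step 5 deliver 1→2: 2={back,v=1,log=w}
step 6 deliver 2→1: 1={prim,v=1,log=w}
step 7 deliver 1→0: 0={back,v=1,log=w}
step 8 deliver 0→1: —
step 9 deliver 1→0: —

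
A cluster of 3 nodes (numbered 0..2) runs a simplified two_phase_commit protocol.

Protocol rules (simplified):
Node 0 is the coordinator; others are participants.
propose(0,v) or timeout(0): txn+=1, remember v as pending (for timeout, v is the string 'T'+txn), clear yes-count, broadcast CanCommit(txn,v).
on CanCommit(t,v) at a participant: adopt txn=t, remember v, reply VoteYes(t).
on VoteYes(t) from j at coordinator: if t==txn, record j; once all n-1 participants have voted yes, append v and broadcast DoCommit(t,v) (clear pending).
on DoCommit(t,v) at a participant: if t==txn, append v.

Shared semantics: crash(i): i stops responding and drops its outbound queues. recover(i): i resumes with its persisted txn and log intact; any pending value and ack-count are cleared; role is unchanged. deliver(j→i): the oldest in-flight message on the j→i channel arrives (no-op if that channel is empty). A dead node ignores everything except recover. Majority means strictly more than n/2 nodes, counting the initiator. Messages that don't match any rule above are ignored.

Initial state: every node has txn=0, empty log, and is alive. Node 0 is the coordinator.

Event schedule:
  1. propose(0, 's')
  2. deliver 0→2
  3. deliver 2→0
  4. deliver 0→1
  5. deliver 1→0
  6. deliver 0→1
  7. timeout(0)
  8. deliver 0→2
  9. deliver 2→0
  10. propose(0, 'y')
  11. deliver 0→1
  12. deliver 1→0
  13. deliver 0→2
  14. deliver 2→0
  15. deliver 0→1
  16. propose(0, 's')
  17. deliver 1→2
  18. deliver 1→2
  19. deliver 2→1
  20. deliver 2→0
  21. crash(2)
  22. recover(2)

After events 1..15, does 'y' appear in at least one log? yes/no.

after 1 — propose(0,'s'): n0:coor/t1/[-]
after 2 — deliver 0→2: n2:part/t1/[-]
after 3 — deliver 2→0: ·
after 4 — deliver 0→1: n1:part/t1/[-]
after 5 — deliver 1→0: n0:coor/t1/[s]
after 6 — deliver 0→1: n1:part/t1/[s]
after 7 — timeout(0): n0:coor/t2/[s]
after 8 — deliver 0→2: n2:part/t1/[s]
after 9 — deliver 2→0: ·
after 10 — propose(0,'y'): n0:coor/t3/[s]
after 11 — deliver 0→1: n1:part/t2/[s]
after 12 — deliver 1→0: ·
after 13 — deliver 0→2: n2:part/t2/[s]
after 14 — deliver 2→0: ·
after 15 — deliver 0→1: n1:part/t3/[s]

no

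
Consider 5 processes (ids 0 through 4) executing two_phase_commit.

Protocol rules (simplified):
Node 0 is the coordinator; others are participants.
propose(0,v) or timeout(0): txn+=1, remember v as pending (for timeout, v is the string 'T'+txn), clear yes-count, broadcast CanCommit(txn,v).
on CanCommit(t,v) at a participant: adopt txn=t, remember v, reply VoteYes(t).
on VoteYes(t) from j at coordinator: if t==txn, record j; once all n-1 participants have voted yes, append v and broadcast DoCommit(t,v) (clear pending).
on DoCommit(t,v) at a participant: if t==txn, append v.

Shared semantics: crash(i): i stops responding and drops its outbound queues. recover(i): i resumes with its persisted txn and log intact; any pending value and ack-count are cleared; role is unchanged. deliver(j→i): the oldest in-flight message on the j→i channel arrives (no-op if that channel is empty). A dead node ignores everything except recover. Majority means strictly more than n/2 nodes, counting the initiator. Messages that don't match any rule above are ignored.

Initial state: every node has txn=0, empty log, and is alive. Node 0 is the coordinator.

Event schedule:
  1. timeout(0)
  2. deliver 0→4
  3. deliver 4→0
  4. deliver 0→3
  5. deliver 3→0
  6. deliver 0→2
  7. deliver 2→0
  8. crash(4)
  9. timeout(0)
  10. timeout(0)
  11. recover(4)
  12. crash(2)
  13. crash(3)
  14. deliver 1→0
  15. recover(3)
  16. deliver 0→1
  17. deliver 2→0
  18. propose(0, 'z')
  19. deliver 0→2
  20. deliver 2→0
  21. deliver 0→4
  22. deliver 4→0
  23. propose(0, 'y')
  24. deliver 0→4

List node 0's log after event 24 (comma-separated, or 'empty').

empty

1. timeout(0):  <0:coor t1 ->
2. deliver 0→4:  <4:part t1 ->
3. deliver 4→0:  nop
4. deliver 0→3:  <3:part t1 ->
5. deliver 3→0:  nop
6. deliver 0→2:  <2:part t1 ->
7. deliver 2→0:  nop
8. crash(4):  <4:✗part t1 ->
9. timeout(0):  <0:coor t2 ->
10. timeout(0):  <0:coor t3 ->
11. recover(4):  <4:part t1 ->
12. crash(2):  <2:✗part t1 ->
13. crash(3):  <3:✗part t1 ->
14. deliver 1→0:  nop
15. recover(3):  <3:part t1 ->
16. deliver 0→1:  <1:part t1 ->
17. deliver 2→0:  nop
18. propose(0,'z'):  <0:coor t4 ->
19. deliver 0→2:  nop
20. deliver 2→0:  nop
21. deliver 0→4:  <4:part t2 ->
22. deliver 4→0:  nop
23. propose(0,'y'):  <0:coor t5 ->
24. deliver 0→4:  <4:part t3 ->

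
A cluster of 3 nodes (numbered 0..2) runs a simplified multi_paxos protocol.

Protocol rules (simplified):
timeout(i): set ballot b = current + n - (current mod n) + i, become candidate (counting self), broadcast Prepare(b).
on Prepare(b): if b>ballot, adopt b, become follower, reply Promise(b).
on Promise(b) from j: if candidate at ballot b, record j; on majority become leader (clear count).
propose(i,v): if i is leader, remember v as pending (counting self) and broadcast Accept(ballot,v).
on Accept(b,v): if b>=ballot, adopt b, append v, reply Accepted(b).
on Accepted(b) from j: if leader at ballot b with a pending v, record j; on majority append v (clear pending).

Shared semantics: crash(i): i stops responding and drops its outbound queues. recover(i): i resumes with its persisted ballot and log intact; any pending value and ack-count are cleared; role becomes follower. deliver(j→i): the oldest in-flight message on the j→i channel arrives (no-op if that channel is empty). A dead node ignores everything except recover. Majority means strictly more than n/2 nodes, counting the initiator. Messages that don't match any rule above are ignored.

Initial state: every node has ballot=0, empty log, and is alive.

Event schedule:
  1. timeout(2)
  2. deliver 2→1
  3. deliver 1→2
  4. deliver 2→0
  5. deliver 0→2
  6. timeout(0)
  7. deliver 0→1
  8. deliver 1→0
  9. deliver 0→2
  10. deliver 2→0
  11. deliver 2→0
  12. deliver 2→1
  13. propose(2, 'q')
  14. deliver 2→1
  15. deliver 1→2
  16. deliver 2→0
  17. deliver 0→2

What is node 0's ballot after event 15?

6

1. timeout(2):  <2:cand b5 ->
2. deliver 2→1:  <1:foll b5 ->
3. deliver 1→2:  <2:lead b5 ->
4. deliver 2→0:  <0:foll b5 ->
5. deliver 0→2:  nop
6. timeout(0):  <0:cand b6 ->
7. deliver 0→1:  <1:foll b6 ->
8. deliver 1→0:  <0:lead b6 ->
9. deliver 0→2:  <2:foll b6 ->
10. deliver 2→0:  nop
11. deliver 2→0:  nop
12. deliver 2→1:  nop
13. propose(2,'q'):  nop
14. deliver 2→1:  nop
15. deliver 1→2:  nop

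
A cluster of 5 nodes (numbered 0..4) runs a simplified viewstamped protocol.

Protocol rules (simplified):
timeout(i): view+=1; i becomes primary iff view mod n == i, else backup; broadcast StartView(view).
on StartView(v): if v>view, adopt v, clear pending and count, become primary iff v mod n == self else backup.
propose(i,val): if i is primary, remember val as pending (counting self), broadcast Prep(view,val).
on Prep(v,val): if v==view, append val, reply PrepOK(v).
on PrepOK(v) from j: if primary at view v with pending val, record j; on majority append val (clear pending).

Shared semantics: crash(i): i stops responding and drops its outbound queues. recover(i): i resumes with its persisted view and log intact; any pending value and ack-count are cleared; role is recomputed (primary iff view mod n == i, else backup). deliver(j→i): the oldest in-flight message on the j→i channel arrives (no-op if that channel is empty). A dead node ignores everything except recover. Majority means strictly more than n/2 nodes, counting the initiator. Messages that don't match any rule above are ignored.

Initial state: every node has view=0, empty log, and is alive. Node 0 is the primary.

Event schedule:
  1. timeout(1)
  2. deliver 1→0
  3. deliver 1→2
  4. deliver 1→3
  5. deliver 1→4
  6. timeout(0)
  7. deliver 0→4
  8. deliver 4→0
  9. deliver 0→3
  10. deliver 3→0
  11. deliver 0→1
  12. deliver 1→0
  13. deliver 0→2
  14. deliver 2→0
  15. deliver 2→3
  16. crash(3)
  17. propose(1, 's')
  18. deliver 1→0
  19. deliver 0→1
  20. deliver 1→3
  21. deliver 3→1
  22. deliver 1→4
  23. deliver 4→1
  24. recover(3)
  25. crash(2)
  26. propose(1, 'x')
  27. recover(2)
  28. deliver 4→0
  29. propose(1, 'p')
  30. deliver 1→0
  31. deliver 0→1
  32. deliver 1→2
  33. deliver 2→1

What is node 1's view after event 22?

2

step 1 timeout(1): 1={prim,v=1,log=-}
step 2 deliver 1→0: 0={back,v=1,log=-}
step 3 deliver 1→2: 2={back,v=1,log=-}
step 4 deliver 1→3: 3={back,v=1,log=-}
step 5 deliver 1→4: 4={back,v=1,log=-}
step 6 timeout(0): 0={back,v=2,log=-}
step 7 deliver 0→4: 4={back,v=2,log=-}
step 8 deliver 4→0: —
step 9 deliver 0→3: 3={back,v=2,log=-}
step 10 deliver 3→0: —
step 11 deliver 0→1: 1={back,v=2,log=-}
step 12 deliver 1→0: —
step 13 deliver 0→2: 2={prim,v=2,log=-}
step 14 deliver 2→0: —
step 15 deliver 2→3: —
step 16 crash(3): 3={✗back,v=2,log=-}
step 17 propose(1,'s'): —
step 18 deliver 1→0: —
step 19 deliver 0→1: —
step 20 deliver 1→3: —
step 21 deliver 3→1: —
step 22 deliver 1→4: —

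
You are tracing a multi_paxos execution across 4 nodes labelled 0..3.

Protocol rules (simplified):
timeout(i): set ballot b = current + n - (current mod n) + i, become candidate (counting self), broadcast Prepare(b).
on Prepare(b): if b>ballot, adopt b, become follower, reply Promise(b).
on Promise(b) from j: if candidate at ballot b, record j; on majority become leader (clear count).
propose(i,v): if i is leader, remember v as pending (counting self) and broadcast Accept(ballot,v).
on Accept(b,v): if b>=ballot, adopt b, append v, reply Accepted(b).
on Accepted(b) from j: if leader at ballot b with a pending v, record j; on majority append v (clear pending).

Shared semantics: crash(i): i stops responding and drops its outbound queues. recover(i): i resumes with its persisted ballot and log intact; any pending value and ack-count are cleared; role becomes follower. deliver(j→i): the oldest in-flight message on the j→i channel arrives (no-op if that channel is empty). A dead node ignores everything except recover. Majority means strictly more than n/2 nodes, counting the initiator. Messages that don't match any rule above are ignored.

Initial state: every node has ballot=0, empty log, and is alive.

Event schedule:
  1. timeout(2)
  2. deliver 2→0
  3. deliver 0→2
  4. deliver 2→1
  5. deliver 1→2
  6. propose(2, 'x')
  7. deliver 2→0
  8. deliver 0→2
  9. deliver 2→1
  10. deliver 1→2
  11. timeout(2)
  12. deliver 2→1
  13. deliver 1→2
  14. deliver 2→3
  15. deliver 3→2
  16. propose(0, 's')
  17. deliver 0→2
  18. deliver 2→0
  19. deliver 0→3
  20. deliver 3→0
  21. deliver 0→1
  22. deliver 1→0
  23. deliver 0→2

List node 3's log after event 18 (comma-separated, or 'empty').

empty

1. timeout(2):  <2:cand b6 ->
2. deliver 2→0:  <0:foll b6 ->
3. deliver 0→2:  nop
4. deliver 2→1:  <1:foll b6 ->
5. deliver 1→2:  <2:lead b6 ->
6. propose(2,'x'):  nop
7. deliver 2→0:  <0:foll b6 x>
8. deliver 0→2:  nop
9. deliver 2→1:  <1:foll b6 x>
10. deliver 1→2:  <2:lead b6 x>
11. timeout(2):  <2:cand b10 x>
12. deliver 2→1:  <1:foll b10 x>
13. deliver 1→2:  nop
14. deliver 2→3:  <3:foll b6 ->
15. deliver 3→2:  nop
16. propose(0,'s'):  nop
17. deliver 0→2:  nop
18. deliver 2→0:  <0:foll b10 x>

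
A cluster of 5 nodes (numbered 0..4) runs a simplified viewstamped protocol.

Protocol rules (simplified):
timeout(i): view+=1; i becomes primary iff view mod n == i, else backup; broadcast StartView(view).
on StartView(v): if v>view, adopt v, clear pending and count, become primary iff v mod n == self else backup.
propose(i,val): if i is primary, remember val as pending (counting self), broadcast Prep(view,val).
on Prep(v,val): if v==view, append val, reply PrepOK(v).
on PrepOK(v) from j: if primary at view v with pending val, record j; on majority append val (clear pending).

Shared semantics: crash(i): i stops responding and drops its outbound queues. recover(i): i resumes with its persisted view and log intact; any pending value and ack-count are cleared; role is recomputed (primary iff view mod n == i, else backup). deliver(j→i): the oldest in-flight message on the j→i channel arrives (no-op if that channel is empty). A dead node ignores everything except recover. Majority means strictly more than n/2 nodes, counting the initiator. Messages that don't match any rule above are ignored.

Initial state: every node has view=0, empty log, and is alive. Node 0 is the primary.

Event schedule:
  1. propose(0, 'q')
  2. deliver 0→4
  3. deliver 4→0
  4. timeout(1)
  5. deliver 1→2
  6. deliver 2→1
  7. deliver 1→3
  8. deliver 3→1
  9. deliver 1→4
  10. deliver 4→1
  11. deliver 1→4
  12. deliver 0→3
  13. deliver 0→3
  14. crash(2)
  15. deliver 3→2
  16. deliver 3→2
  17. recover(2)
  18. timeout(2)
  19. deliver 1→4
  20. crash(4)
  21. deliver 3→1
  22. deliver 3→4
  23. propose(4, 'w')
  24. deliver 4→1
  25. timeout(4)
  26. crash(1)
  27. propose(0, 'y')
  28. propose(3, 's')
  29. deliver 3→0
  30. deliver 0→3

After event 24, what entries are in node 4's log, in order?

q

step 1 propose(0,'q'): —
step 2 deliver 0→4: 4={back,v=0,log=q}
step 3 deliver 4→0: —
step 4 timeout(1): 1={prim,v=1,log=-}
step 5 deliver 1→2: 2={back,v=1,log=-}
step 6 deliver 2→1: —
step 7 deliver 1→3: 3={back,v=1,log=-}
step 8 deliver 3→1: —
step 9 deliver 1→4: 4={back,v=1,log=q}
step 10 deliver 4→1: —
step 11 deliver 1→4: —
step 12 deliver 0→3: —
step 13 deliver 0→3: —
step 14 crash(2): 2={✗back,v=1,log=-}
step 15 deliver 3→2: —
step 16 deliver 3→2: —
step 17 recover(2): 2={back,v=1,log=-}
step 18 timeout(2): 2={prim,v=2,log=-}
step 19 deliver 1→4: —
step 20 crash(4): 4={✗back,v=1,log=q}
step 21 deliver 3→1: —
step 22 deliver 3→4: —
step 23 propose(4,'w'): —
step 24 deliver 4→1: —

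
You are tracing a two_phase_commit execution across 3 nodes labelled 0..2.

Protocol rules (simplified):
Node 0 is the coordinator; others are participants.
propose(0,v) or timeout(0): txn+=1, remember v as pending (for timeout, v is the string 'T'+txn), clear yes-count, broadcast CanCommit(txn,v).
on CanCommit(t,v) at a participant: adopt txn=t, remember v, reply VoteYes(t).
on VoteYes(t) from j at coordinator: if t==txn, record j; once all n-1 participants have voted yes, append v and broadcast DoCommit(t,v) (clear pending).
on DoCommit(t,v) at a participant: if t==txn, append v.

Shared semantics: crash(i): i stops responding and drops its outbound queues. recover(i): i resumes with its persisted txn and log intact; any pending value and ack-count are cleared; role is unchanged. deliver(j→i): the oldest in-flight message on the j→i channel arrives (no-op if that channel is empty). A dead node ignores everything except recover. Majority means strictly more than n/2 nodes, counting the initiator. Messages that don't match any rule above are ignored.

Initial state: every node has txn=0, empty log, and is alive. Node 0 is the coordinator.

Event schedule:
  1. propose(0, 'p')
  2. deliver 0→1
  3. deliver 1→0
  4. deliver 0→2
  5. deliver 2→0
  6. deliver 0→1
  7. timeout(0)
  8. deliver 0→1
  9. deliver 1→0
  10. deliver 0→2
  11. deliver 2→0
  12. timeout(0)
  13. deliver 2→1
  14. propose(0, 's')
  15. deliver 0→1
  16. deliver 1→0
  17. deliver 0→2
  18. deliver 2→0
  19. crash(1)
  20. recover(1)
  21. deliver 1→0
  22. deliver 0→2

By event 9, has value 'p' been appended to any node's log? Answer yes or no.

yes

e1 propose(0,'p'): 0[coor,t=1,-]
e2 deliver 0→1: 1[part,t=1,-]
e3 deliver 1→0: ·
e4 deliver 0→2: 2[part,t=1,-]
e5 deliver 2→0: 0[coor,t=1,p]
e6 deliver 0→1: 1[part,t=1,p]
e7 timeout(0): 0[coor,t=2,p]
e8 deliver 0→1: 1[part,t=2,p]
e9 deliver 1→0: ·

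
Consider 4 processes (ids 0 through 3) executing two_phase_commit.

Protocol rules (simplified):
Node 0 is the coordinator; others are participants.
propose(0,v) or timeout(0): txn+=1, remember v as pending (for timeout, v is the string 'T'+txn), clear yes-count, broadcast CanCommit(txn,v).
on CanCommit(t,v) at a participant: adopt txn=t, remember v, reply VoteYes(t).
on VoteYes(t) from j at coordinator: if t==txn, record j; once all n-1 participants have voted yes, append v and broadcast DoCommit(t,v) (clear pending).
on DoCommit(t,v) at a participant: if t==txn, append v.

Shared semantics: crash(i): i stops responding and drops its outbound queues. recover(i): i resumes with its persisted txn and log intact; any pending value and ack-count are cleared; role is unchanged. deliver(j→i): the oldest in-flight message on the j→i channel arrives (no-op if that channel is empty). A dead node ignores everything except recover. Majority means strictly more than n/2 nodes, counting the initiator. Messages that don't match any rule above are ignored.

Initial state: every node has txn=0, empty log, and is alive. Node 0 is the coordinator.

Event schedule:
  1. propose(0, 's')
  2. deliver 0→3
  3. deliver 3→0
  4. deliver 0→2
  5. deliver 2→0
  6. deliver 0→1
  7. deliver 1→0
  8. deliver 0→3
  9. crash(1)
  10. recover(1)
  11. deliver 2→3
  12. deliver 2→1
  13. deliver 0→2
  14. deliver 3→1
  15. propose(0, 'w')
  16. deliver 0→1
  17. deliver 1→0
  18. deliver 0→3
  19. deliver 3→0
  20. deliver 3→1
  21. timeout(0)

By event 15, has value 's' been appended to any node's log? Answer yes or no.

yes

[1] propose(0,'s') → N0(coor t1 [-])
[2] deliver 0→3 → N3(part t1 [-])
[3] deliver 3→0 → ∅
[4] deliver 0→2 → N2(part t1 [-])
[5] deliver 2→0 → ∅
[6] deliver 0→1 → N1(part t1 [-])
[7] deliver 1→0 → N0(coor t1 [s])
[8] deliver 0→3 → N3(part t1 [s])
[9] crash(1) → N1(✗part t1 [-])
[10] recover(1) → N1(part t1 [-])
[11] deliver 2→3 → ∅
[12] deliver 2→1 → ∅
[13] deliver 0→2 → N2(part t1 [s])
[14] deliver 3→1 → ∅
[15] propose(0,'w') → N0(coor t2 [s])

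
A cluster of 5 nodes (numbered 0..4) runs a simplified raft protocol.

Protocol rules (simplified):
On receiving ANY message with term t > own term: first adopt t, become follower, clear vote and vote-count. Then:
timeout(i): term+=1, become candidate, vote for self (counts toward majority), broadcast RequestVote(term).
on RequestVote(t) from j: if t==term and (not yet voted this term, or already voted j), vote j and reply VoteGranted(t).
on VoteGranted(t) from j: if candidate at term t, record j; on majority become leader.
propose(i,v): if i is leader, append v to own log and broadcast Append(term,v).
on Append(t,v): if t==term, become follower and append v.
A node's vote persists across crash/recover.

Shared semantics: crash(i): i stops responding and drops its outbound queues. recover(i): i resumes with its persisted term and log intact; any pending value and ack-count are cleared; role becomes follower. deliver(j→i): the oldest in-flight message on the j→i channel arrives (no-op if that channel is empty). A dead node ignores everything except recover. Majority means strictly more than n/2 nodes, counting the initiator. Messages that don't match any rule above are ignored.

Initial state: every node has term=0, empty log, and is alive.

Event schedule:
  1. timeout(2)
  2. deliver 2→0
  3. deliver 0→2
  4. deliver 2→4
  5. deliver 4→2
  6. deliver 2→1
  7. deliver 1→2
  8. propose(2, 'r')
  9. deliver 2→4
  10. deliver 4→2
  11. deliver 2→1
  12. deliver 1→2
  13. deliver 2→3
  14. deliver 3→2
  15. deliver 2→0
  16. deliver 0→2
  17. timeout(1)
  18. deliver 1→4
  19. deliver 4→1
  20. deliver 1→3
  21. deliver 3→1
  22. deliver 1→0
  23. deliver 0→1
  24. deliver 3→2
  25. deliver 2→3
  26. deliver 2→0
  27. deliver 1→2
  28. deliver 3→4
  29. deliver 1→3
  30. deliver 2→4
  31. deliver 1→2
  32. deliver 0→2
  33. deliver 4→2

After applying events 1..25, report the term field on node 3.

2

step 1 timeout(2): 2={cand,t=1,log=-}
step 2 deliver 2→0: 0={foll,t=1,log=-}
step 3 deliver 0→2: —
step 4 deliver 2→4: 4={foll,t=1,log=-}
step 5 deliver 4→2: 2={lead,t=1,log=-}
step 6 deliver 2→1: 1={foll,t=1,log=-}
step 7 deliver 1→2: —
step 8 propose(2,'r'): 2={lead,t=1,log=r}
step 9 deliver 2→4: 4={foll,t=1,log=r}
step 10 deliver 4→2: —
step 11 deliver 2→1: 1={foll,t=1,log=r}
step 12 deliver 1→2: —
step 13 deliver 2→3: 3={foll,t=1,log=-}
step 14 deliver 3→2: —
step 15 deliver 2→0: 0={foll,t=1,log=r}
step 16 deliver 0→2: —
step 17 timeout(1): 1={cand,t=2,log=r}
step 18 deliver 1→4: 4={foll,t=2,log=r}
step 19 deliver 4→1: —
step 20 deliver 1→3: 3={foll,t=2,log=-}
step 21 deliver 3→1: 1={lead,t=2,log=r}
step 22 deliver 1→0: 0={foll,t=2,log=r}
step 23 deliver 0→1: —
step 24 deliver 3→2: —
step 25 deliver 2→3: —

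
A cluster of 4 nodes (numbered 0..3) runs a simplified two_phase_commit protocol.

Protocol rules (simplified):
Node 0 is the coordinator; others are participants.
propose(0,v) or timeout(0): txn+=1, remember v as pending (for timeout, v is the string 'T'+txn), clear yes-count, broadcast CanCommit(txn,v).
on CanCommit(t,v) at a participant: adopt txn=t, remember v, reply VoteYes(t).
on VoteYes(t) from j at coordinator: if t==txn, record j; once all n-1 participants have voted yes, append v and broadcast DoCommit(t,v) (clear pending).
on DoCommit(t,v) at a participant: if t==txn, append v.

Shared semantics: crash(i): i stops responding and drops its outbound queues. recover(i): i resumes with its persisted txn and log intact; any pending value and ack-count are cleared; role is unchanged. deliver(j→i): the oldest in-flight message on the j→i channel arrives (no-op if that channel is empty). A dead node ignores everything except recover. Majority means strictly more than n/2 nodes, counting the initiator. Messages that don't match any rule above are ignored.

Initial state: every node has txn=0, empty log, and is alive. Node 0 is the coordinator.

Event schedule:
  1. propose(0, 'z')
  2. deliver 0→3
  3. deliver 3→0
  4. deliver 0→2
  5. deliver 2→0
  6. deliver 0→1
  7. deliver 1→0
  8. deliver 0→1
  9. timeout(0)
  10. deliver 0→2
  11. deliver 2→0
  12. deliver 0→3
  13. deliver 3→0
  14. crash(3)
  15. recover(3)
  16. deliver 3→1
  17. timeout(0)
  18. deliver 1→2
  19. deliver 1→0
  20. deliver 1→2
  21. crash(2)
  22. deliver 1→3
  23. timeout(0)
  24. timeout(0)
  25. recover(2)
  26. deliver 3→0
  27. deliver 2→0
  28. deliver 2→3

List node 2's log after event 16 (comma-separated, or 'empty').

1. propose(0,'z'):  <0:coor t1 ->
2. deliver 0→3:  <3:part t1 ->
3. deliver 3→0:  nop
4. deliver 0→2:  <2:part t1 ->
5. deliver 2→0:  nop
6. deliver 0→1:  <1:part t1 ->
7. deliver 1→0:  <0:coor t1 z>
8. deliver 0→1:  <1:part t1 z>
9. timeout(0):  <0:coor t2 z>
10. deliver 0→2:  <2:part t1 z>
11. deliver 2→0:  nop
12. deliver 0→3:  <3:part t1 z>
13. deliver 3→0:  nop
14. crash(3):  <3:✗part t1 z>
15. recover(3):  <3:part t1 z>
16. deliver 3→1:  nop

z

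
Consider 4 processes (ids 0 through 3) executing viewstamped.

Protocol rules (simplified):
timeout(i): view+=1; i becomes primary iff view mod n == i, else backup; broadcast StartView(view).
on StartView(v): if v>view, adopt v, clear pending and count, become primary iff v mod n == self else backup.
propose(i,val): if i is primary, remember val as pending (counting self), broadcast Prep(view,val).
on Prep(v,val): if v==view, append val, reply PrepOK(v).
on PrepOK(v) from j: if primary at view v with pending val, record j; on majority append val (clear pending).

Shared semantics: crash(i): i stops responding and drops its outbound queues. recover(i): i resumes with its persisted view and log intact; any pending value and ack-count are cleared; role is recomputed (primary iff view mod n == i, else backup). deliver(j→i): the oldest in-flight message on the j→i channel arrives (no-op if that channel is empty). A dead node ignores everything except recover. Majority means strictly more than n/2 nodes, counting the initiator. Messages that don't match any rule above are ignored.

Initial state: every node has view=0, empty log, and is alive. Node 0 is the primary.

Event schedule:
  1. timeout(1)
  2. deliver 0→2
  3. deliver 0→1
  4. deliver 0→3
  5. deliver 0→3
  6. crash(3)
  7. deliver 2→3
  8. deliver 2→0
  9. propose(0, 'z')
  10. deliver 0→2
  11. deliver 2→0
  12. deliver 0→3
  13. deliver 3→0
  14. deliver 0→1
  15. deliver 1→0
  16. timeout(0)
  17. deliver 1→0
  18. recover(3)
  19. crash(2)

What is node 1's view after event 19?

1

after 1 — timeout(1): n1:prim/v1/[-]
after 2 — deliver 0→2: ·
after 3 — deliver 0→1: ·
after 4 — deliver 0→3: ·
after 5 — deliver 0→3: ·
after 6 — crash(3): n3:✗back/v0/[-]
after 7 — deliver 2→3: ·
after 8 — deliver 2→0: ·
after 9 — propose(0,'z'): ·
after 10 — deliver 0→2: n2:back/v0/[z]
after 11 — deliver 2→0: ·
after 12 — deliver 0→3: ·
after 13 — deliver 3→0: ·
after 14 — deliver 0→1: ·
after 15 — deliver 1→0: n0:back/v1/[-]
after 16 — timeout(0): n0:back/v2/[-]
after 17 — deliver 1→0: ·
after 18 — recover(3): n3:back/v0/[-]
after 19 — crash(2): n2:✗back/v0/[z]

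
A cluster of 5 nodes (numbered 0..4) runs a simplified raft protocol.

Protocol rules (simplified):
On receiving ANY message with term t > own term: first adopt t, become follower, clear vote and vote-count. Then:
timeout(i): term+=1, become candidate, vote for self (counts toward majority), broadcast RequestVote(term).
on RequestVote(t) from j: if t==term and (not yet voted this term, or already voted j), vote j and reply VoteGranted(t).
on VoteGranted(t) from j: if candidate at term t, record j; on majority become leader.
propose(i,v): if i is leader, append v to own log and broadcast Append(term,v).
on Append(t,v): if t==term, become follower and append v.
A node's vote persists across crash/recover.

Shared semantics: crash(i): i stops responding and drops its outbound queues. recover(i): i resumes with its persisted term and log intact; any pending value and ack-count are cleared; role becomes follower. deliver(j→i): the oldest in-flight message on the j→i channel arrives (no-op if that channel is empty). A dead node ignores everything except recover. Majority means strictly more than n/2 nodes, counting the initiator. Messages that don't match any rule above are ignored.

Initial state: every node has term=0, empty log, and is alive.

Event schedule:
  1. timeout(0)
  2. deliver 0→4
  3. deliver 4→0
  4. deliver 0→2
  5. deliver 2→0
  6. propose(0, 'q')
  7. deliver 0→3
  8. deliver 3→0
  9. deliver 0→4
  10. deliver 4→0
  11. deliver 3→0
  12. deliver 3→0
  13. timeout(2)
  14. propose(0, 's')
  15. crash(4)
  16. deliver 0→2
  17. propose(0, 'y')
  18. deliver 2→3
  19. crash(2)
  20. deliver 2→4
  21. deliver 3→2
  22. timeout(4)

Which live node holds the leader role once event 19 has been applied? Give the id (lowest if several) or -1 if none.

step 1 timeout(0): 0={cand,t=1,log=-}
step 2 deliver 0→4: 4={foll,t=1,log=-}
step 3 deliver 4→0: —
step 4 deliver 0→2: 2={foll,t=1,log=-}
step 5 deliver 2→0: 0={lead,t=1,log=-}
step 6 propose(0,'q'): 0={lead,t=1,log=q}
step 7 deliver 0→3: 3={foll,t=1,log=-}
step 8 deliver 3→0: —
step 9 deliver 0→4: 4={foll,t=1,log=q}
step 10 deliver 4→0: —
step 11 deliver 3→0: —
step 12 deliver 3→0: —
step 13 timeout(2): 2={cand,t=2,log=-}
step 14 propose(0,'s'): 0={lead,t=1,log=q,s}
step 15 crash(4): 4={✗foll,t=1,log=q}
step 16 deliver 0→2: —
step 17 propose(0,'y'): 0={lead,t=1,log=q,s,y}
step 18 deliver 2→3: 3={foll,t=2,log=-}
step 19 crash(2): 2={✗cand,t=2,log=-}

0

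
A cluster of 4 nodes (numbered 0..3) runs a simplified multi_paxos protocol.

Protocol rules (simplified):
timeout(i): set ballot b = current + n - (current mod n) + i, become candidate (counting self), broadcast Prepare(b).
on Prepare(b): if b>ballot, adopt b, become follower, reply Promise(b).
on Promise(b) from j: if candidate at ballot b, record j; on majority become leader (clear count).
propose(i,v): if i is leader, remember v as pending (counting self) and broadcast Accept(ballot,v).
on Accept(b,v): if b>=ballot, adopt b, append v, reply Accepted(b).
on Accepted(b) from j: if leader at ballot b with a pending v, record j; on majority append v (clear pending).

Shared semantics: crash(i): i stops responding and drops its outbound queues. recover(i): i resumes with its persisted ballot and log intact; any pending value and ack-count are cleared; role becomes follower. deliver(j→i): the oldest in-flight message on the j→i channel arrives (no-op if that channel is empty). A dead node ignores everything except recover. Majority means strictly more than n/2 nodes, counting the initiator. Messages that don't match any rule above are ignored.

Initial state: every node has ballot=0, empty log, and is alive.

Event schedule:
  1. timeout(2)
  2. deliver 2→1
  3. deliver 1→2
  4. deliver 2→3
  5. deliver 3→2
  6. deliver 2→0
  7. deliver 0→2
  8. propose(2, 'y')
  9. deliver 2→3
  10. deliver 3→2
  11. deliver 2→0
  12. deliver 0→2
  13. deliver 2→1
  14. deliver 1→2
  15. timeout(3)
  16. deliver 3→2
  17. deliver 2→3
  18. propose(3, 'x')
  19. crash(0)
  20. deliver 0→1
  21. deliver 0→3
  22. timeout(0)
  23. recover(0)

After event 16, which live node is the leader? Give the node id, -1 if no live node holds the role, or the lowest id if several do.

-1

after 1 — timeout(2): n2:cand/b6/[-]
after 2 — deliver 2→1: n1:foll/b6/[-]
after 3 — deliver 1→2: ·
after 4 — deliver 2→3: n3:foll/b6/[-]
after 5 — deliver 3→2: n2:lead/b6/[-]
after 6 — deliver 2→0: n0:foll/b6/[-]
after 7 — deliver 0→2: ·
after 8 — propose(2,'y'): ·
after 9 — deliver 2→3: n3:foll/b6/[y]
after 10 — deliver 3→2: ·
after 11 — deliver 2→0: n0:foll/b6/[y]
after 12 — deliver 0→2: n2:lead/b6/[y]
after 13 — deliver 2→1: n1:foll/b6/[y]
after 14 — deliver 1→2: ·
after 15 — timeout(3): n3:cand/b11/[y]
after 16 — deliver 3→2: n2:foll/b11/[y]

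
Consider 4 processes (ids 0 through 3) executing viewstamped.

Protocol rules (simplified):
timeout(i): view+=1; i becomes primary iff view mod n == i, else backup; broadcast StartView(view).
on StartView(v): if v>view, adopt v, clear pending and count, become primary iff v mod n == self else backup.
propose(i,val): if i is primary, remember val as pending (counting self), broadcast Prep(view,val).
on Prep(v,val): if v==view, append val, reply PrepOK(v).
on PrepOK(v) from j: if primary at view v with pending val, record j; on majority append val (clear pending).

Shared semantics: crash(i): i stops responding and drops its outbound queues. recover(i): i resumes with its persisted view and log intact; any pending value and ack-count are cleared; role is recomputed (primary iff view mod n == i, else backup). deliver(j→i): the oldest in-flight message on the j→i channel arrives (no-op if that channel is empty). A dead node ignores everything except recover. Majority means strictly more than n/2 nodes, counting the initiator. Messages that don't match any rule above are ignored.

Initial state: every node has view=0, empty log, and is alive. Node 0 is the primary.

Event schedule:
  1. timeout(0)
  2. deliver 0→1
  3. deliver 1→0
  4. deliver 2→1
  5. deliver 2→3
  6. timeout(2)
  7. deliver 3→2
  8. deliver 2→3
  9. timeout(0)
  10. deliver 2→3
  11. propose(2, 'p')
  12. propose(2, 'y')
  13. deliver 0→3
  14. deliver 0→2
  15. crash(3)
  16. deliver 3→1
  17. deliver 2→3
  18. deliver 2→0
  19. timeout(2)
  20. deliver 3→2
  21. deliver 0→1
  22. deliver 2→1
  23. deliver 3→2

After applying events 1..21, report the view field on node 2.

after 1 — timeout(0): n0:back/v1/[-]
after 2 — deliver 0→1: n1:prim/v1/[-]
after 3 — deliver 1→0: ·
after 4 — deliver 2→1: ·
after 5 — deliver 2→3: ·
after 6 — timeout(2): n2:back/v1/[-]
after 7 — deliver 3→2: ·
after 8 — deliver 2→3: n3:back/v1/[-]
after 9 — timeout(0): n0:back/v2/[-]
after 10 — deliver 2→3: ·
after 11 — propose(2,'p'): ·
after 12 — propose(2,'y'): ·
after 13 — deliver 0→3: ·
after 14 — deliver 0→2: ·
after 15 — crash(3): n3:✗back/v1/[-]
after 16 — deliver 3→1: ·
after 17 — deliver 2→3: ·
after 18 — deliver 2→0: ·
after 19 — timeout(2): n2:prim/v2/[-]
after 20 — deliver 3→2: ·
after 21 — deliver 0→1: n1:back/v2/[-]

2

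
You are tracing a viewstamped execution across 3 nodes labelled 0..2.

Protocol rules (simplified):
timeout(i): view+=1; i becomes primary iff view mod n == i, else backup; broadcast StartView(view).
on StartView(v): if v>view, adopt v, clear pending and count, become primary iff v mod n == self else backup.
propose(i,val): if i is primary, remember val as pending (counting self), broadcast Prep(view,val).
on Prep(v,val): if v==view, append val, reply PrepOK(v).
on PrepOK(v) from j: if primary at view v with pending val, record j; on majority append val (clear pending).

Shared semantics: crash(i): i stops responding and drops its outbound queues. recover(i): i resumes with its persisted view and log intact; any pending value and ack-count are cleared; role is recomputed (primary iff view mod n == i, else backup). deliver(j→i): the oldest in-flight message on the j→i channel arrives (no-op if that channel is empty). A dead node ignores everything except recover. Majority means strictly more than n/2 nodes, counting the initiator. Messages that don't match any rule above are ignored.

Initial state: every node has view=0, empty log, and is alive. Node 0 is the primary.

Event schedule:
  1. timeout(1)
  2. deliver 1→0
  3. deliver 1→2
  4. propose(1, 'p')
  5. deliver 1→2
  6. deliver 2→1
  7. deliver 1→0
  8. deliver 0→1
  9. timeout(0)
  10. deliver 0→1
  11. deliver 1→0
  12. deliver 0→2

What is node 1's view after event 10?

2

after 1 — timeout(1): n1:prim/v1/[-]
after 2 — deliver 1→0: n0:back/v1/[-]
after 3 — deliver 1→2: n2:back/v1/[-]
after 4 — propose(1,'p'): ·
after 5 — deliver 1→2: n2:back/v1/[p]
after 6 — deliver 2→1: n1:prim/v1/[p]
after 7 — deliver 1→0: n0:back/v1/[p]
after 8 — deliver 0→1: ·
after 9 — timeout(0): n0:back/v2/[p]
after 10 — deliver 0→1: n1:back/v2/[p]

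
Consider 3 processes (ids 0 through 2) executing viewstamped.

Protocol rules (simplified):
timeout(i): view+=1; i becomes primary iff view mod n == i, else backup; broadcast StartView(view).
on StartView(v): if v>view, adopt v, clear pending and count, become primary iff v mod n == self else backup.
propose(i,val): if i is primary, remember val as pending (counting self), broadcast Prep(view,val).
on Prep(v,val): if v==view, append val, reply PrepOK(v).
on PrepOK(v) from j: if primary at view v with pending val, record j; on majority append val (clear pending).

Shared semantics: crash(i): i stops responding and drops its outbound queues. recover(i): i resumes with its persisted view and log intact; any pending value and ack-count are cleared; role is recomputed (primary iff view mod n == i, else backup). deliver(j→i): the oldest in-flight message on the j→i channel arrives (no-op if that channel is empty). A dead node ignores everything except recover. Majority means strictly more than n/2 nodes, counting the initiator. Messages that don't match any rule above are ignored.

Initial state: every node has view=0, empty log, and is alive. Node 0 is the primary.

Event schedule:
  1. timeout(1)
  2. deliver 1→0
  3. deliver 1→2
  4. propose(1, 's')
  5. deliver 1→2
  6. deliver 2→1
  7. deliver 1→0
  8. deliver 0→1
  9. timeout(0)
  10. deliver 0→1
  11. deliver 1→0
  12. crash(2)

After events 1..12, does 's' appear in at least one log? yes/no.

step 1 timeout(1): 1={prim,v=1,log=-}
step 2 deliver 1→0: 0={back,v=1,log=-}
step 3 deliver 1→2: 2={back,v=1,log=-}
step 4 propose(1,'s'): —
step 5 deliver 1→2: 2={back,v=1,log=s}
step 6 deliver 2→1: 1={prim,v=1,log=s}
step 7 deliver 1→0: 0={back,v=1,log=s}
step 8 deliver 0→1: —
step 9 timeout(0): 0={back,v=2,log=s}
step 10 deliver 0→1: 1={back,v=2,log=s}
step 11 deliver 1→0: —
step 12 crash(2): 2={✗back,v=1,log=s}

yes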